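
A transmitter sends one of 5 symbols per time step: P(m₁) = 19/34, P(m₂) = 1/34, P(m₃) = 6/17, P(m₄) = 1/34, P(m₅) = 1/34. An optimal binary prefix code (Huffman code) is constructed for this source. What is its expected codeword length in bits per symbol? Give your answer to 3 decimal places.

1.588 bits/symbol

Repeatedly combine the two least-probable nodes; the expected code length is the sum of the merged weights.
merge 1/34 + 1/34 → 1/17
merge 1/34 + 1/17 → 3/34
merge 3/34 + 6/17 → 15/34
merge 15/34 + 19/34 → 1
L = 1/17 + 3/34 + 15/34 + 1 = 27/17 ≈ 1.588 bits/symbol.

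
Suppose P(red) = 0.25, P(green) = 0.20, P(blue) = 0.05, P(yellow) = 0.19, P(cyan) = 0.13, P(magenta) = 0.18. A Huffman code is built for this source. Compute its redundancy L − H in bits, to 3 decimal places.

Entropy H = −Σ p log₂ p ≈ 2.4637 bits.
Huffman merges: 1/20+13/100→9/50; 9/50+9/50→9/25; 19/100+1/5→39/100; 1/4+9/25→61/100; 39/100+61/100→1. L = 127/50 ≈ 2.5400.
L − H = 2.5400 − 2.4637 = 0.076 bits.

0.076 bits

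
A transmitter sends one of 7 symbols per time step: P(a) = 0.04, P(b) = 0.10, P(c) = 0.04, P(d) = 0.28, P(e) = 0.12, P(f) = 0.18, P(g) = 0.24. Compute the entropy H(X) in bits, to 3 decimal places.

2.524 bits

H = −Σ pᵢ log₂ pᵢ.
−0.04·log₂(0.04) = 0.1858
−0.10·log₂(0.10) = 0.3322
−0.04·log₂(0.04) = 0.1858
−0.28·log₂(0.28) = 0.5142
−0.12·log₂(0.12) = 0.3671
−0.18·log₂(0.18) = 0.4453
−0.24·log₂(0.24) = 0.4941
Sum ≈ 2.5244 → 2.524 bits.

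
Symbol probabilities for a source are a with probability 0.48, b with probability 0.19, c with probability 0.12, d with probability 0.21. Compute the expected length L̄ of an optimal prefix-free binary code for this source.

Repeatedly combine the two least-probable nodes; the expected code length is the sum of the merged weights.
merge 3/25 + 19/100 → 31/100
merge 21/100 + 31/100 → 13/25
merge 12/25 + 13/25 → 1
L = 31/100 + 13/25 + 1 = 183/100 = 1.83 bits/symbol.

1.83 bits/symbol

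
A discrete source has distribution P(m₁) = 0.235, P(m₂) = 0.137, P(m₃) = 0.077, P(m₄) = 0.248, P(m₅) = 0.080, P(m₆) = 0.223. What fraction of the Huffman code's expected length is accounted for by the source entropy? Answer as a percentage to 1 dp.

Entropy H = −Σ p log₂ p ≈ 2.4418 bits.
Huffman merges: 77/1000+2/25→157/1000; 137/1000+157/1000→147/500; 223/1000+47/200→229/500; 31/125+147/500→271/500; 229/500+271/500→1. L = 2451/1000 ≈ 2.4510.
Efficiency = H/L = 2.4418/2.4510 = 99.6%.

99.6%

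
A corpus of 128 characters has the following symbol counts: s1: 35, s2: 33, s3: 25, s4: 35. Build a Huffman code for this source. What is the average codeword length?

Probabilities are the counts divided by 128.
Repeatedly combine the two least-probable nodes; the expected code length is the sum of the merged weights.
merge 25/128 + 33/128 → 29/64
merge 35/128 + 35/128 → 35/64
merge 29/64 + 35/64 → 1
L = 29/64 + 35/64 + 1 = 2 bits/symbol.

2 bits/symbol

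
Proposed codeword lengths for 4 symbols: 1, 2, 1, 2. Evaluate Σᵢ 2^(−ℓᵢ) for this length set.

1.5

With common denominator 2^2 = 4: Σ 2^(−ℓᵢ) = 2/4 + 1/4 + 2/4 + 1/4 = 6/4 = 1.5.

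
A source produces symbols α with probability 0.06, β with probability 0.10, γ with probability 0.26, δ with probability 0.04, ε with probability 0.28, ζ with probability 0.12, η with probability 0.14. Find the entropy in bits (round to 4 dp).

H = −Σ pᵢ log₂ pᵢ.
−0.06·log₂(0.06) = 0.2435
−0.10·log₂(0.10) = 0.3322
−0.26·log₂(0.26) = 0.5053
−0.04·log₂(0.04) = 0.1858
−0.28·log₂(0.28) = 0.5142
−0.12·log₂(0.12) = 0.3671
−0.14·log₂(0.14) = 0.3971
Sum ≈ 2.5452 → 2.5452 bits.

2.5452 bits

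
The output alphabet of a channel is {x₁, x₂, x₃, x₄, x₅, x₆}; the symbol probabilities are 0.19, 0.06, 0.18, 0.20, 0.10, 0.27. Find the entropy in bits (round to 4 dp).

H = −Σ pᵢ log₂ pᵢ.
−0.19·log₂(0.19) = 0.4552
−0.06·log₂(0.06) = 0.2435
−0.18·log₂(0.18) = 0.4453
−0.20·log₂(0.20) = 0.4644
−0.10·log₂(0.10) = 0.3322
−0.27·log₂(0.27) = 0.5100
Sum ≈ 2.4507 → 2.4507 bits.

2.4507 bits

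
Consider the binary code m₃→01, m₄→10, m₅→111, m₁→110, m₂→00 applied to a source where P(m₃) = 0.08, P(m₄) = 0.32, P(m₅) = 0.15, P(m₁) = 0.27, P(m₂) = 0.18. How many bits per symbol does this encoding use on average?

L̄ = Σ pᵢ·ℓᵢ = 0.08·2 + 0.32·2 + 0.15·3 + 0.27·3 + 0.18·2 = 2.42 bits/symbol.

2.42 bits/symbol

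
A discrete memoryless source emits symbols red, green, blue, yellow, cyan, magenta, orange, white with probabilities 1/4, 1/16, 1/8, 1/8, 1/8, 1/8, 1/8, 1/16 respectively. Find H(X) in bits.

Each probability is a power of 1/2, so log₂(1/p) is an integer.
H = Σ p·log₂(1/p) = 1/4·2 + 1/16·4 + 1/8·3 + 1/8·3 + 1/8·3 + 1/8·3 + 1/8·3 + 1/16·4 = 2.875 bits.

2.875 bits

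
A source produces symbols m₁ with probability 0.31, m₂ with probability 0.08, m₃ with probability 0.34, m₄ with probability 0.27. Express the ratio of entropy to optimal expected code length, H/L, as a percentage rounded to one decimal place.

92.7%

Entropy H = −Σ p log₂ p ≈ 1.8545 bits.
Huffman merges: 2/25+27/100→7/20; 31/100+17/50→13/20; 7/20+13/20→1. L = 2 ≈ 2.0000.
Efficiency = H/L = 1.8545/2.0000 = 92.7%.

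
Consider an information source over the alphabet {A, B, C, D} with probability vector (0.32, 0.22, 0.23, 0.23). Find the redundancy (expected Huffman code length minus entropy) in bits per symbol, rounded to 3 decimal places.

0.018 bits

Entropy H = −Σ p log₂ p ≈ 1.9819 bits.
Huffman merges: 11/50+23/100→9/20; 23/100+8/25→11/20; 9/20+11/20→1. L = 2 ≈ 2.0000.
L − H = 2.0000 − 1.9819 = 0.018 bits.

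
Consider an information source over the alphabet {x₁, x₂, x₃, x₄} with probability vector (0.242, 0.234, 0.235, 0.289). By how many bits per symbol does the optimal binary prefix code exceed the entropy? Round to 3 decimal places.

Entropy H = −Σ p log₂ p ≈ 1.9942 bits.
Huffman merges: 117/500+47/200→469/1000; 121/500+289/1000→531/1000; 469/1000+531/1000→1. L = 2 ≈ 2.0000.
L − H = 2.0000 − 1.9942 = 0.006 bits.

0.006 bits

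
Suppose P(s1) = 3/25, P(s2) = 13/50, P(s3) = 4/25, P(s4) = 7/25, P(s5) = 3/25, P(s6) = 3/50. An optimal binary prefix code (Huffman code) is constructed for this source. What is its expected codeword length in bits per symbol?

Repeatedly combine the two least-probable nodes; the expected code length is the sum of the merged weights.
merge 3/50 + 3/25 → 9/50
merge 3/25 + 4/25 → 7/25
merge 9/50 + 13/50 → 11/25
merge 7/25 + 7/25 → 14/25
merge 11/25 + 14/25 → 1
L = 9/50 + 7/25 + 11/25 + 14/25 + 1 = 123/50 = 2.46 bits/symbol.

2.46 bits/symbol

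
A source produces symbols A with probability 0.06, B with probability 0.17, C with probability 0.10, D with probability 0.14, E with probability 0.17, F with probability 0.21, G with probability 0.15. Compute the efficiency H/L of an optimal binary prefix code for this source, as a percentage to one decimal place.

Entropy H = −Σ p log₂ p ≈ 2.7254 bits.
Huffman merges: 3/50+1/10→4/25; 7/50+3/20→29/100; 4/25+17/100→33/100; 17/100+21/100→19/50; 29/100+33/100→31/50; 19/50+31/50→1. L = 139/50 ≈ 2.7800.
Efficiency = H/L = 2.7254/2.7800 = 98.0%.

98.0%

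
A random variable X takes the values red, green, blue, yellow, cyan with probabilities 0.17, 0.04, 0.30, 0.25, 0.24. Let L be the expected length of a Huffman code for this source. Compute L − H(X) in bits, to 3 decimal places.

0.074 bits

Entropy H = −Σ p log₂ p ≈ 2.1356 bits.
Huffman merges: 1/25+17/100→21/100; 21/100+6/25→9/20; 1/4+3/10→11/20; 9/20+11/20→1. L = 221/100 ≈ 2.2100.
L − H = 2.2100 − 2.1356 = 0.074 bits.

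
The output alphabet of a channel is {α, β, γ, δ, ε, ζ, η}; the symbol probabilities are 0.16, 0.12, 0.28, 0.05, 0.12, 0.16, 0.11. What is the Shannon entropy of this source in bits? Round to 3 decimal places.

H = −Σ pᵢ log₂ pᵢ.
−0.16·log₂(0.16) = 0.4230
−0.12·log₂(0.12) = 0.3671
−0.28·log₂(0.28) = 0.5142
−0.05·log₂(0.05) = 0.2161
−0.12·log₂(0.12) = 0.3671
−0.16·log₂(0.16) = 0.4230
−0.11·log₂(0.11) = 0.3503
Sum ≈ 2.6608 → 2.661 bits.

2.661 bits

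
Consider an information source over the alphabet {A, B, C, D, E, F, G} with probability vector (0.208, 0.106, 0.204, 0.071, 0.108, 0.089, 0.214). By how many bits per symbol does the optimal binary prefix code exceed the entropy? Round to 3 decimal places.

Entropy H = −Σ p log₂ p ≈ 2.6866 bits.
Huffman merges: 71/1000+89/1000→4/25; 53/500+27/250→107/500; 4/25+51/250→91/250; 26/125+107/500→211/500; 107/500+91/250→289/500; 211/500+289/500→1. L = 1369/500 ≈ 2.7380.
L − H = 2.7380 − 2.6866 = 0.051 bits.

0.051 bits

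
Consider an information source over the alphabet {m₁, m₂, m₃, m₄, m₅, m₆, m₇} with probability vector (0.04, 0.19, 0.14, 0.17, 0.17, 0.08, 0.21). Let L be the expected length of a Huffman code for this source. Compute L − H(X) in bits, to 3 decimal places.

0.048 bits

Entropy H = −Σ p log₂ p ≈ 2.6716 bits.
Huffman merges: 1/25+2/25→3/25; 3/25+7/50→13/50; 17/100+17/100→17/50; 19/100+21/100→2/5; 13/50+17/50→3/5; 2/5+3/5→1. L = 68/25 ≈ 2.7200.
L − H = 2.7200 − 2.6716 = 0.048 bits.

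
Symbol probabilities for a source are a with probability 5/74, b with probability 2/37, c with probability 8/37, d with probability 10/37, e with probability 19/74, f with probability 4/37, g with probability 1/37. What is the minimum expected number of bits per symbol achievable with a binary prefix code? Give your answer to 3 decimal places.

2.486 bits/symbol

Repeatedly combine the two least-probable nodes; the expected code length is the sum of the merged weights.
merge 1/37 + 2/37 → 3/37
merge 5/74 + 3/37 → 11/74
merge 4/37 + 11/74 → 19/74
merge 8/37 + 19/74 → 35/74
merge 19/74 + 10/37 → 39/74
merge 35/74 + 39/74 → 1
L = 3/37 + 11/74 + 19/74 + 35/74 + 39/74 + 1 = 92/37 ≈ 2.486 bits/symbol.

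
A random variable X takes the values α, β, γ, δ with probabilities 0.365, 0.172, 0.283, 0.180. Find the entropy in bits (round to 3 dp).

1.928 bits

H = −Σ pᵢ log₂ pᵢ.
−0.365·log₂(0.365) = 0.5307
−0.172·log₂(0.172) = 0.4368
−0.283·log₂(0.283) = 0.5154
−0.180·log₂(0.180) = 0.4453
Sum ≈ 1.9282 → 1.928 bits.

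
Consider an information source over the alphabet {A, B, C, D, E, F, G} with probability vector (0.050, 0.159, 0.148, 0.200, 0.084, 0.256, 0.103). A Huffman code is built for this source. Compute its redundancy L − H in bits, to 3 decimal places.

Entropy H = −Σ p log₂ p ≈ 2.6514 bits.
Huffman merges: 1/20+21/250→67/500; 103/1000+67/500→237/1000; 37/250+159/1000→307/1000; 1/5+237/1000→437/1000; 32/125+307/1000→563/1000; 437/1000+563/1000→1. L = 1339/500 ≈ 2.6780.
L − H = 2.6780 − 2.6514 = 0.027 bits.

0.027 bits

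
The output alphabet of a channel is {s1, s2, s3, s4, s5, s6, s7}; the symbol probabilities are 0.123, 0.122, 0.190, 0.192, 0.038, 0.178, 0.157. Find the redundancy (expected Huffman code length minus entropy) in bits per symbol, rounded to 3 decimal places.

Entropy H = −Σ p log₂ p ≈ 2.6964 bits.
Huffman merges: 19/500+61/500→4/25; 123/1000+157/1000→7/25; 4/25+89/500→169/500; 19/100+24/125→191/500; 7/25+169/500→309/500; 191/500+309/500→1. L = 1389/500 ≈ 2.7780.
L − H = 2.7780 − 2.6964 = 0.082 bits.

0.082 bits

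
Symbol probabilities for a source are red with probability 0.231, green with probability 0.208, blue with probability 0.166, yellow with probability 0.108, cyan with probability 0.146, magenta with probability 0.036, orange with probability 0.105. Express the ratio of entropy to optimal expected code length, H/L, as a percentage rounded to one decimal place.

Entropy H = −Σ p log₂ p ≈ 2.6557 bits.
Huffman merges: 9/250+21/200→141/1000; 27/250+141/1000→249/1000; 73/500+83/500→39/125; 26/125+231/1000→439/1000; 249/1000+39/125→561/1000; 439/1000+561/1000→1. L = 1351/500 ≈ 2.7020.
Efficiency = H/L = 2.6557/2.7020 = 98.3%.

98.3%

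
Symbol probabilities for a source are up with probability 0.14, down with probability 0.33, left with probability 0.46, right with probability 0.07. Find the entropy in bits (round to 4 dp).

1.7088 bits

H = −Σ pᵢ log₂ pᵢ.
−0.14·log₂(0.14) = 0.3971
−0.33·log₂(0.33) = 0.5278
−0.46·log₂(0.46) = 0.5153
−0.07·log₂(0.07) = 0.2686
Sum ≈ 1.7088 → 1.7088 bits.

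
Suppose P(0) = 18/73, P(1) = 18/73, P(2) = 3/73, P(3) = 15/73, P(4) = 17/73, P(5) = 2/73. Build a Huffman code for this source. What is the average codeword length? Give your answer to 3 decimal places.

Repeatedly combine the two least-probable nodes; the expected code length is the sum of the merged weights.
merge 2/73 + 3/73 → 5/73
merge 5/73 + 15/73 → 20/73
merge 17/73 + 18/73 → 35/73
merge 18/73 + 20/73 → 38/73
merge 35/73 + 38/73 → 1
L = 5/73 + 20/73 + 35/73 + 38/73 + 1 = 171/73 ≈ 2.342 bits/symbol.

2.342 bits/symbol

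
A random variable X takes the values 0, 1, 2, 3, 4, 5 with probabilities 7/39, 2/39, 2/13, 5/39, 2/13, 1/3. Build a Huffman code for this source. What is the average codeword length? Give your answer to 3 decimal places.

2.487 bits/symbol

Repeatedly combine the two least-probable nodes; the expected code length is the sum of the merged weights.
merge 2/39 + 5/39 → 7/39
merge 2/13 + 2/13 → 4/13
merge 7/39 + 7/39 → 14/39
merge 4/13 + 1/3 → 25/39
merge 14/39 + 25/39 → 1
L = 7/39 + 4/13 + 14/39 + 25/39 + 1 = 97/39 ≈ 2.487 bits/symbol.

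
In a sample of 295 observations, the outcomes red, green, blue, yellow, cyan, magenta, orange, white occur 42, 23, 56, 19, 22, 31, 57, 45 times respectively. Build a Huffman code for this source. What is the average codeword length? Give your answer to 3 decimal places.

Probabilities are the counts divided by 295.
Repeatedly combine the two least-probable nodes; the expected code length is the sum of the merged weights.
merge 19/295 + 22/295 → 41/295
merge 23/295 + 31/295 → 54/295
merge 41/295 + 42/295 → 83/295
merge 9/59 + 54/295 → 99/295
merge 56/295 + 57/295 → 113/295
merge 83/295 + 99/295 → 182/295
merge 113/295 + 182/295 → 1
L = 41/295 + 54/295 + 83/295 + 99/295 + 113/295 + 182/295 + 1 = 867/295 ≈ 2.939 bits/symbol.

2.939 bits/symbol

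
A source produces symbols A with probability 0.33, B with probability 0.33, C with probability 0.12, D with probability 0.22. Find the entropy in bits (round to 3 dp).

H = −Σ pᵢ log₂ pᵢ.
−0.33·log₂(0.33) = 0.5278
−0.33·log₂(0.33) = 0.5278
−0.12·log₂(0.12) = 0.3671
−0.22·log₂(0.22) = 0.4806
Sum ≈ 1.9033 → 1.903 bits.

1.903 bits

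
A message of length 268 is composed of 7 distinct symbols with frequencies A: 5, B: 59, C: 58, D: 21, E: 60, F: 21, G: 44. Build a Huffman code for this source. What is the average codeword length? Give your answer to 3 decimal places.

2.612 bits/symbol

Probabilities are the counts divided by 268.
Repeatedly combine the two least-probable nodes; the expected code length is the sum of the merged weights.
merge 5/268 + 21/268 → 13/134
merge 21/268 + 13/134 → 47/268
merge 11/67 + 47/268 → 91/268
merge 29/134 + 59/268 → 117/268
merge 15/67 + 91/268 → 151/268
merge 117/268 + 151/268 → 1
L = 13/134 + 47/268 + 91/268 + 117/268 + 151/268 + 1 = 175/67 ≈ 2.612 bits/symbol.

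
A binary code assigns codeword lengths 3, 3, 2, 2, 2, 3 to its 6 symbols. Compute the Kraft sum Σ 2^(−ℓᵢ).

With common denominator 2^3 = 8: Σ 2^(−ℓᵢ) = 1/8 + 1/8 + 2/8 + 2/8 + 2/8 + 1/8 = 9/8 = 1.125.

1.125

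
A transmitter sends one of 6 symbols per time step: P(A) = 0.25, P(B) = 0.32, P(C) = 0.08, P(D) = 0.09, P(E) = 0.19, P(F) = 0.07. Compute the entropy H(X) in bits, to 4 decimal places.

H = −Σ pᵢ log₂ pᵢ.
−0.25·log₂(0.25) = 0.5000
−0.32·log₂(0.32) = 0.5260
−0.08·log₂(0.08) = 0.2915
−0.09·log₂(0.09) = 0.3127
−0.19·log₂(0.19) = 0.4552
−0.07·log₂(0.07) = 0.2686
Sum ≈ 2.3540 → 2.3540 bits.

2.3540 bits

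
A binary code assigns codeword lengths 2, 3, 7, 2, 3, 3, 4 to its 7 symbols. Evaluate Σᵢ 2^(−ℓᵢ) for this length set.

With common denominator 2^7 = 128: Σ 2^(−ℓᵢ) = 32/128 + 16/128 + 1/128 + 32/128 + 16/128 + 16/128 + 8/128 = 121/128 = 0.9453125.

0.9453125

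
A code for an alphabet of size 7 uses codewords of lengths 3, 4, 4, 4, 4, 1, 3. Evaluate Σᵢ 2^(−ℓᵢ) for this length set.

1

With common denominator 2^4 = 16: Σ 2^(−ℓᵢ) = 2/16 + 1/16 + 1/16 + 1/16 + 1/16 + 8/16 + 2/16 = 16/16 = 1.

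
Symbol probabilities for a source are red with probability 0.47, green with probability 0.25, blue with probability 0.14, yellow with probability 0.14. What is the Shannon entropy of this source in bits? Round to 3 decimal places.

H = −Σ pᵢ log₂ pᵢ.
−0.47·log₂(0.47) = 0.5120
−0.25·log₂(0.25) = 0.5000
−0.14·log₂(0.14) = 0.3971
−0.14·log₂(0.14) = 0.3971
Sum ≈ 1.8062 → 1.806 bits.

1.806 bits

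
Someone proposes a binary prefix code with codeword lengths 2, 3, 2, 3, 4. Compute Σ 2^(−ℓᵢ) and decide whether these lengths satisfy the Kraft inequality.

0.8125; yes

With common denominator 2^4 = 16: Σ 2^(−ℓᵢ) = 4/16 + 2/16 + 4/16 + 2/16 + 1/16 = 13/16 = 0.8125.
Kraft's inequality requires Σ ≤ 1; here Σ = 0.8125 ≤ 1, so such a prefix code exists.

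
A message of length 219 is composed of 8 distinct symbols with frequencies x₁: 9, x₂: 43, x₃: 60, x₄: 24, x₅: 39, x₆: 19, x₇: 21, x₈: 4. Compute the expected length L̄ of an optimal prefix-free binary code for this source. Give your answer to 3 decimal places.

Probabilities are the counts divided by 219.
Repeatedly combine the two least-probable nodes; the expected code length is the sum of the merged weights.
merge 4/219 + 3/73 → 13/219
merge 13/219 + 19/219 → 32/219
merge 7/73 + 8/73 → 15/73
merge 32/219 + 13/73 → 71/219
merge 43/219 + 15/73 → 88/219
merge 20/73 + 71/219 → 131/219
merge 88/219 + 131/219 → 1
L = 13/219 + 32/219 + 15/73 + 71/219 + 88/219 + 131/219 + 1 = 599/219 ≈ 2.735 bits/symbol.

2.735 bits/symbol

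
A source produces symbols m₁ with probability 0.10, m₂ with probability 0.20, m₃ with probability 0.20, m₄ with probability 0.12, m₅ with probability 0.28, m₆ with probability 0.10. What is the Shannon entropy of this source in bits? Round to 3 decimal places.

H = −Σ pᵢ log₂ pᵢ.
−0.10·log₂(0.10) = 0.3322
−0.20·log₂(0.20) = 0.4644
−0.20·log₂(0.20) = 0.4644
−0.12·log₂(0.12) = 0.3671
−0.28·log₂(0.28) = 0.5142
−0.10·log₂(0.10) = 0.3322
Sum ≈ 2.4744 → 2.474 bits.

2.474 bits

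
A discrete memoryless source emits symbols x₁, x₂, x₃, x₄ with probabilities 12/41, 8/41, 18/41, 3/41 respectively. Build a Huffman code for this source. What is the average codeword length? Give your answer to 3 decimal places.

1.829 bits/symbol

Repeatedly combine the two least-probable nodes; the expected code length is the sum of the merged weights.
merge 3/41 + 8/41 → 11/41
merge 11/41 + 12/41 → 23/41
merge 18/41 + 23/41 → 1
L = 11/41 + 23/41 + 1 = 75/41 ≈ 1.829 bits/symbol.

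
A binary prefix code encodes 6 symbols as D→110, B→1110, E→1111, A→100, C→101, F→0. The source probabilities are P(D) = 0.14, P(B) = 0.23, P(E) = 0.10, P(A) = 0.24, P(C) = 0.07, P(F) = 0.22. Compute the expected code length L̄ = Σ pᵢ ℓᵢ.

L̄ = Σ pᵢ·ℓᵢ = 0.14·3 + 0.23·4 + 0.10·4 + 0.24·3 + 0.07·3 + 0.22·1 = 2.89 bits/symbol.

2.89 bits/symbol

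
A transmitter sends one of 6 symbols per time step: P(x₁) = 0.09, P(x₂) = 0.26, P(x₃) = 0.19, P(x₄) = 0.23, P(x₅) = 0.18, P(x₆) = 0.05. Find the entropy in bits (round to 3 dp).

2.422 bits

H = −Σ pᵢ log₂ pᵢ.
−0.09·log₂(0.09) = 0.3127
−0.26·log₂(0.26) = 0.5053
−0.19·log₂(0.19) = 0.4552
−0.23·log₂(0.23) = 0.4877
−0.18·log₂(0.18) = 0.4453
−0.05·log₂(0.05) = 0.2161
Sum ≈ 2.4222 → 2.422 bits.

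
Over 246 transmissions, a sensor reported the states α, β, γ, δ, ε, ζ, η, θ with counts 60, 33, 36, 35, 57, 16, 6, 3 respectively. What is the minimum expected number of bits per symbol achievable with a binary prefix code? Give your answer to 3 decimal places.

Probabilities are the counts divided by 246.
Repeatedly combine the two least-probable nodes; the expected code length is the sum of the merged weights.
merge 1/82 + 1/41 → 3/82
merge 3/82 + 8/123 → 25/246
merge 25/246 + 11/82 → 29/123
merge 35/246 + 6/41 → 71/246
merge 19/82 + 29/123 → 115/246
merge 10/41 + 71/246 → 131/246
merge 115/246 + 131/246 → 1
L = 3/82 + 25/246 + 29/123 + 71/246 + 115/246 + 131/246 + 1 = 655/246 ≈ 2.663 bits/symbol.

2.663 bits/symbol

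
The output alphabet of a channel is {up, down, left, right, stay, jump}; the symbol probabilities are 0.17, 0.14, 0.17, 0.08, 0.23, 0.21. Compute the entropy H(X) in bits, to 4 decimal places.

2.5183 bits

H = −Σ pᵢ log₂ pᵢ.
−0.17·log₂(0.17) = 0.4346
−0.14·log₂(0.14) = 0.3971
−0.17·log₂(0.17) = 0.4346
−0.08·log₂(0.08) = 0.2915
−0.23·log₂(0.23) = 0.4877
−0.21·log₂(0.21) = 0.4728
Sum ≈ 2.5183 → 2.5183 bits.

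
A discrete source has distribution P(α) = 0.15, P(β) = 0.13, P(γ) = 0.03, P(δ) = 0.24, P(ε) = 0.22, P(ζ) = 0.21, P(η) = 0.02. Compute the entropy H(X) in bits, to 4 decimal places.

H = −Σ pᵢ log₂ pᵢ.
−0.15·log₂(0.15) = 0.4105
−0.13·log₂(0.13) = 0.3826
−0.03·log₂(0.03) = 0.1518
−0.24·log₂(0.24) = 0.4941
−0.22·log₂(0.22) = 0.4806
−0.21·log₂(0.21) = 0.4728
−0.02·log₂(0.02) = 0.1129
Sum ≈ 2.5054 → 2.5054 bits.

2.5054 bits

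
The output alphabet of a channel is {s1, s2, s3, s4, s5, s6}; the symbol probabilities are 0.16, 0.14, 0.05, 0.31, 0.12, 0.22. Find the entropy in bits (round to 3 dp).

H = −Σ pᵢ log₂ pᵢ.
−0.16·log₂(0.16) = 0.4230
−0.14·log₂(0.14) = 0.3971
−0.05·log₂(0.05) = 0.2161
−0.31·log₂(0.31) = 0.5238
−0.12·log₂(0.12) = 0.3671
−0.22·log₂(0.22) = 0.4806
Sum ≈ 2.4077 → 2.408 bits.

2.408 bits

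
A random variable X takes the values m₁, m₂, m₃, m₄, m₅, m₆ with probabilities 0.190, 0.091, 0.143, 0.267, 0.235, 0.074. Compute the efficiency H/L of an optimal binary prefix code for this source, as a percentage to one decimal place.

Entropy H = −Σ p log₂ p ≈ 2.4488 bits.
Huffman merges: 37/500+91/1000→33/200; 143/1000+33/200→77/250; 19/100+47/200→17/40; 267/1000+77/250→23/40; 17/40+23/40→1. L = 2473/1000 ≈ 2.4730.
Efficiency = H/L = 2.4488/2.4730 = 99.0%.

99.0%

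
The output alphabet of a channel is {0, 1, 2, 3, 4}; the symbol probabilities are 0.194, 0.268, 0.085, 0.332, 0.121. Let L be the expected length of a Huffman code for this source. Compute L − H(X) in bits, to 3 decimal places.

0.039 bits

Entropy H = −Σ p log₂ p ≈ 2.1672 bits.
Huffman merges: 17/200+121/1000→103/500; 97/500+103/500→2/5; 67/250+83/250→3/5; 2/5+3/5→1. L = 1103/500 ≈ 2.2060.
L − H = 2.2060 − 2.1672 = 0.039 bits.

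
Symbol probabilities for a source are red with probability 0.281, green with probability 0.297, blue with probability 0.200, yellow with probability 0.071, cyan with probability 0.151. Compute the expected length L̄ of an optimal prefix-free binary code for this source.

Repeatedly combine the two least-probable nodes; the expected code length is the sum of the merged weights.
merge 71/1000 + 151/1000 → 111/500
merge 1/5 + 111/500 → 211/500
merge 281/1000 + 297/1000 → 289/500
merge 211/500 + 289/500 → 1
L = 111/500 + 211/500 + 289/500 + 1 = 1111/500 = 2.222 bits/symbol.

2.222 bits/symbol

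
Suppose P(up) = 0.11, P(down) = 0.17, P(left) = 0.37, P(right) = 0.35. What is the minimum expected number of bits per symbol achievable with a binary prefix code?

1.91 bits/symbol

Repeatedly combine the two least-probable nodes; the expected code length is the sum of the merged weights.
merge 11/100 + 17/100 → 7/25
merge 7/25 + 7/20 → 63/100
merge 37/100 + 63/100 → 1
L = 7/25 + 63/100 + 1 = 191/100 = 1.91 bits/symbol.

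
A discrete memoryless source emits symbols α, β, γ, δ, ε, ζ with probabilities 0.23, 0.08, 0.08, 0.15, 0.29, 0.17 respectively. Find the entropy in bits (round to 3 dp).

H = −Σ pᵢ log₂ pᵢ.
−0.23·log₂(0.23) = 0.4877
−0.08·log₂(0.08) = 0.2915
−0.08·log₂(0.08) = 0.2915
−0.15·log₂(0.15) = 0.4105
−0.29·log₂(0.29) = 0.5179
−0.17·log₂(0.17) = 0.4346
Sum ≈ 2.4337 → 2.434 bits.

2.434 bits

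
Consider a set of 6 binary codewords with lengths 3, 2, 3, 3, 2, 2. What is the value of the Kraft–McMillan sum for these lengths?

With common denominator 2^3 = 8: Σ 2^(−ℓᵢ) = 1/8 + 2/8 + 1/8 + 1/8 + 2/8 + 2/8 = 9/8 = 1.125.

1.125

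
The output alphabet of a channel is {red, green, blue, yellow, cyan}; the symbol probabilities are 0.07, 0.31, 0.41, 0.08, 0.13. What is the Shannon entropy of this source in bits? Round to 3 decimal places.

1.994 bits

H = −Σ pᵢ log₂ pᵢ.
−0.07·log₂(0.07) = 0.2686
−0.31·log₂(0.31) = 0.5238
−0.41·log₂(0.41) = 0.5274
−0.08·log₂(0.08) = 0.2915
−0.13·log₂(0.13) = 0.3826
Sum ≈ 1.9939 → 1.994 bits.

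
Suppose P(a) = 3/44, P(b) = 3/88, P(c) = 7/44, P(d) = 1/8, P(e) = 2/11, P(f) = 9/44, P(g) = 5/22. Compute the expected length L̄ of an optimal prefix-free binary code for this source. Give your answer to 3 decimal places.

Repeatedly combine the two least-probable nodes; the expected code length is the sum of the merged weights.
merge 3/88 + 3/44 → 9/88
merge 9/88 + 1/8 → 5/22
merge 7/44 + 2/11 → 15/44
merge 9/44 + 5/22 → 19/44
merge 5/22 + 15/44 → 25/44
merge 19/44 + 25/44 → 1
L = 9/88 + 5/22 + 15/44 + 19/44 + 25/44 + 1 = 235/88 ≈ 2.670 bits/symbol.

2.670 bits/symbol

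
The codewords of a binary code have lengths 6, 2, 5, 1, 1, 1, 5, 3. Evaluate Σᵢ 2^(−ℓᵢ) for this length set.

1.953125

With common denominator 2^6 = 64: Σ 2^(−ℓᵢ) = 1/64 + 16/64 + 2/64 + 32/64 + 32/64 + 32/64 + 2/64 + 8/64 = 125/64 = 1.953125.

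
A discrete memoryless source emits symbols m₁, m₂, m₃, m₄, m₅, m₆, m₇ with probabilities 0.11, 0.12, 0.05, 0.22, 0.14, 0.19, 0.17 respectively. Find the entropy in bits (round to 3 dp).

2.701 bits

H = −Σ pᵢ log₂ pᵢ.
−0.11·log₂(0.11) = 0.3503
−0.12·log₂(0.12) = 0.3671
−0.05·log₂(0.05) = 0.2161
−0.22·log₂(0.22) = 0.4806
−0.14·log₂(0.14) = 0.3971
−0.19·log₂(0.19) = 0.4552
−0.17·log₂(0.17) = 0.4346
Sum ≈ 2.7009 → 2.701 bits.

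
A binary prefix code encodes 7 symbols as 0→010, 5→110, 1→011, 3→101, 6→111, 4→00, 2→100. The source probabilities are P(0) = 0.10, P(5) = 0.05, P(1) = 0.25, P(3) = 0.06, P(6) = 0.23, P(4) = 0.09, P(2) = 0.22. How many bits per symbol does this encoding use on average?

L̄ = Σ pᵢ·ℓᵢ = 0.10·3 + 0.05·3 + 0.25·3 + 0.06·3 + 0.23·3 + 0.09·2 + 0.22·3 = 2.91 bits/symbol.

2.91 bits/symbol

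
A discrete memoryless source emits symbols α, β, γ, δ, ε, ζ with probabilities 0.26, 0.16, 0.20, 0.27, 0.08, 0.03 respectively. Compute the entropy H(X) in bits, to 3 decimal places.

H = −Σ pᵢ log₂ pᵢ.
−0.26·log₂(0.26) = 0.5053
−0.16·log₂(0.16) = 0.4230
−0.20·log₂(0.20) = 0.4644
−0.27·log₂(0.27) = 0.5100
−0.08·log₂(0.08) = 0.2915
−0.03·log₂(0.03) = 0.1518
Sum ≈ 2.3460 → 2.346 bits.

2.346 bits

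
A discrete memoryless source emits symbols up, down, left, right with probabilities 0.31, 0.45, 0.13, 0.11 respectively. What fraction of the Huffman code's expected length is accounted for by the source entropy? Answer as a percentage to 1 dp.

Entropy H = −Σ p log₂ p ≈ 1.7751 bits.
Huffman merges: 11/100+13/100→6/25; 6/25+31/100→11/20; 9/20+11/20→1. L = 179/100 ≈ 1.7900.
Efficiency = H/L = 1.7751/1.7900 = 99.2%.

99.2%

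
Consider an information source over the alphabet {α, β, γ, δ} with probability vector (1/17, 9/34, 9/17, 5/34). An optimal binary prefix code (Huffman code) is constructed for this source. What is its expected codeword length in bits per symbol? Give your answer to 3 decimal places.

1.676 bits/symbol

Repeatedly combine the two least-probable nodes; the expected code length is the sum of the merged weights.
merge 1/17 + 5/34 → 7/34
merge 7/34 + 9/34 → 8/17
merge 8/17 + 9/17 → 1
L = 7/34 + 8/17 + 1 = 57/34 ≈ 1.676 bits/symbol.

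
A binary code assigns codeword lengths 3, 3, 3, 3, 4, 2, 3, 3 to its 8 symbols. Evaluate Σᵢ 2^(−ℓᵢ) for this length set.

With common denominator 2^4 = 16: Σ 2^(−ℓᵢ) = 2/16 + 2/16 + 2/16 + 2/16 + 1/16 + 4/16 + 2/16 + 2/16 = 17/16 = 1.0625.

1.0625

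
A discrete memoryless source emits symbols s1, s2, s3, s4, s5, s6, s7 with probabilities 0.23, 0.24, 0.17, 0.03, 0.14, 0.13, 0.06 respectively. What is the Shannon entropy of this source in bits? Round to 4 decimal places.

2.5914 bits

H = −Σ pᵢ log₂ pᵢ.
−0.23·log₂(0.23) = 0.4877
−0.24·log₂(0.24) = 0.4941
−0.17·log₂(0.17) = 0.4346
−0.03·log₂(0.03) = 0.1518
−0.14·log₂(0.14) = 0.3971
−0.13·log₂(0.13) = 0.3826
−0.06·log₂(0.06) = 0.2435
Sum ≈ 2.5914 → 2.5914 bits.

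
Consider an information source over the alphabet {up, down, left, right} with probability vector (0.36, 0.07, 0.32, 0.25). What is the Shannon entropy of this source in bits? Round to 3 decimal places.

H = −Σ pᵢ log₂ pᵢ.
−0.36·log₂(0.36) = 0.5306
−0.07·log₂(0.07) = 0.2686
−0.32·log₂(0.32) = 0.5260
−0.25·log₂(0.25) = 0.5000
Sum ≈ 1.8252 → 1.825 bits.

1.825 bits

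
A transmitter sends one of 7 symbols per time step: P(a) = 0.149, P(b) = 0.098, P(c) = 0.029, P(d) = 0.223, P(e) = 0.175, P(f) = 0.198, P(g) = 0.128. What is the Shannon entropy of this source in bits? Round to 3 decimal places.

H = −Σ pᵢ log₂ pᵢ.
−0.149·log₂(0.149) = 0.4092
−0.098·log₂(0.098) = 0.3284
−0.029·log₂(0.029) = 0.1481
−0.223·log₂(0.223) = 0.4828
−0.175·log₂(0.175) = 0.4401
−0.198·log₂(0.198) = 0.4626
−0.128·log₂(0.128) = 0.3796
Sum ≈ 2.6508 → 2.651 bits.

2.651 bits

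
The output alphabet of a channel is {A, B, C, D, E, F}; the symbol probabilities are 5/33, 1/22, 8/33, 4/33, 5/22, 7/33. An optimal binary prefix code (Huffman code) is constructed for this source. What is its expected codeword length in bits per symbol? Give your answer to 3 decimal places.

Repeatedly combine the two least-probable nodes; the expected code length is the sum of the merged weights.
merge 1/22 + 4/33 → 1/6
merge 5/33 + 1/6 → 7/22
merge 7/33 + 5/22 → 29/66
merge 8/33 + 7/22 → 37/66
merge 29/66 + 37/66 → 1
L = 1/6 + 7/22 + 29/66 + 37/66 + 1 = 82/33 ≈ 2.485 bits/symbol.

2.485 bits/symbol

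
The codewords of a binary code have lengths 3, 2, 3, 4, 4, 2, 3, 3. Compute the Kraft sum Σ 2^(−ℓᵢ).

With common denominator 2^4 = 16: Σ 2^(−ℓᵢ) = 2/16 + 4/16 + 2/16 + 1/16 + 1/16 + 4/16 + 2/16 + 2/16 = 18/16 = 1.125.

1.125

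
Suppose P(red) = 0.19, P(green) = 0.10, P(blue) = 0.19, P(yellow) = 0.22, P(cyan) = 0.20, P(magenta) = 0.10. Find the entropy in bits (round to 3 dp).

2.520 bits

H = −Σ pᵢ log₂ pᵢ.
−0.19·log₂(0.19) = 0.4552
−0.10·log₂(0.10) = 0.3322
−0.19·log₂(0.19) = 0.4552
−0.22·log₂(0.22) = 0.4806
−0.20·log₂(0.20) = 0.4644
−0.10·log₂(0.10) = 0.3322
Sum ≈ 2.5198 → 2.520 bits.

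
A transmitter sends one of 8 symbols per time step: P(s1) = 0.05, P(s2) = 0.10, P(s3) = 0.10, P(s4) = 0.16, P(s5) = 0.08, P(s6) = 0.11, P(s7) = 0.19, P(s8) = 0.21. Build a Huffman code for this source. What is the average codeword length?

Repeatedly combine the two least-probable nodes; the expected code length is the sum of the merged weights.
merge 1/20 + 2/25 → 13/100
merge 1/10 + 1/10 → 1/5
merge 11/100 + 13/100 → 6/25
merge 4/25 + 19/100 → 7/20
merge 1/5 + 21/100 → 41/100
merge 6/25 + 7/20 → 59/100
merge 41/100 + 59/100 → 1
L = 13/100 + 1/5 + 6/25 + 7/20 + 41/100 + 59/100 + 1 = 73/25 = 2.92 bits/symbol.

2.92 bits/symbol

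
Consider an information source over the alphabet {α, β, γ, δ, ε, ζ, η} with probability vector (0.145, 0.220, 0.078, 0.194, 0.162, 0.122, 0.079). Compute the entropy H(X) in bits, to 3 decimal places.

2.716 bits

H = −Σ pᵢ log₂ pᵢ.
−0.145·log₂(0.145) = 0.4040
−0.220·log₂(0.220) = 0.4806
−0.078·log₂(0.078) = 0.2871
−0.194·log₂(0.194) = 0.4590
−0.162·log₂(0.162) = 0.4254
−0.122·log₂(0.122) = 0.3703
−0.079·log₂(0.079) = 0.2893
Sum ≈ 2.7155 → 2.716 bits.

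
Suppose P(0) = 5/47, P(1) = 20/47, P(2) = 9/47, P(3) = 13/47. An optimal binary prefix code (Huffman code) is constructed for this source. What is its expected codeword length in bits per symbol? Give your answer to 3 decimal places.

Repeatedly combine the two least-probable nodes; the expected code length is the sum of the merged weights.
merge 5/47 + 9/47 → 14/47
merge 13/47 + 14/47 → 27/47
merge 20/47 + 27/47 → 1
L = 14/47 + 27/47 + 1 = 88/47 ≈ 1.872 bits/symbol.

1.872 bits/symbol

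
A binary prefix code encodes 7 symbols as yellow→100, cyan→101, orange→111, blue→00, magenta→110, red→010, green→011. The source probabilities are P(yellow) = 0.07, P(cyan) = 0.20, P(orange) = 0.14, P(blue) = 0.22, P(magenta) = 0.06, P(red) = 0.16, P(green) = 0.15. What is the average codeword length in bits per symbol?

2.78 bits/symbol

L̄ = Σ pᵢ·ℓᵢ = 0.07·3 + 0.20·3 + 0.14·3 + 0.22·2 + 0.06·3 + 0.16·3 + 0.15·3 = 2.78 bits/symbol.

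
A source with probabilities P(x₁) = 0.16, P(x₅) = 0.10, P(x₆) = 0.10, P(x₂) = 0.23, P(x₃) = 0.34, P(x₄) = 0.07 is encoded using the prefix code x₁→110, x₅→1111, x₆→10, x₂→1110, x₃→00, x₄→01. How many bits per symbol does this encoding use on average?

2.82 bits/symbol

L̄ = Σ pᵢ·ℓᵢ = 0.16·3 + 0.10·4 + 0.10·2 + 0.23·4 + 0.34·2 + 0.07·2 = 2.82 bits/symbol.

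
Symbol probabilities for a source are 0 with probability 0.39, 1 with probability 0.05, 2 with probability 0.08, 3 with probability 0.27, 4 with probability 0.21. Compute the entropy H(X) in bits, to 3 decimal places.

H = −Σ pᵢ log₂ pᵢ.
−0.39·log₂(0.39) = 0.5298
−0.05·log₂(0.05) = 0.2161
−0.08·log₂(0.08) = 0.2915
−0.27·log₂(0.27) = 0.5100
−0.21·log₂(0.21) = 0.4728
Sum ≈ 2.0202 → 2.020 bits.

2.020 bits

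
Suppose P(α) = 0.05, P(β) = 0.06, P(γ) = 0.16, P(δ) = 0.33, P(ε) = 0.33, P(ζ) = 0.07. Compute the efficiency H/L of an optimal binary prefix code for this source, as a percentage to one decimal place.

Entropy H = −Σ p log₂ p ≈ 2.2068 bits.
Huffman merges: 1/20+3/50→11/100; 7/100+11/100→9/50; 4/25+9/50→17/50; 33/100+33/100→33/50; 17/50+33/50→1. L = 229/100 ≈ 2.2900.
Efficiency = H/L = 2.2068/2.2900 = 96.4%.

96.4%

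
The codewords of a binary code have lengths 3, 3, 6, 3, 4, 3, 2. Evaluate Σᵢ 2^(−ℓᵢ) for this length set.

0.828125

With common denominator 2^6 = 64: Σ 2^(−ℓᵢ) = 8/64 + 8/64 + 1/64 + 8/64 + 4/64 + 8/64 + 16/64 = 53/64 = 0.828125.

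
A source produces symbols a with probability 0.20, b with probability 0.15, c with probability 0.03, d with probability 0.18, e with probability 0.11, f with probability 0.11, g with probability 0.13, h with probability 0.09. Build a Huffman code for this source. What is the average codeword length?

Repeatedly combine the two least-probable nodes; the expected code length is the sum of the merged weights.
merge 3/100 + 9/100 → 3/25
merge 11/100 + 11/100 → 11/50
merge 3/25 + 13/100 → 1/4
merge 3/20 + 9/50 → 33/100
merge 1/5 + 11/50 → 21/50
merge 1/4 + 33/100 → 29/50
merge 21/50 + 29/50 → 1
L = 3/25 + 11/50 + 1/4 + 33/100 + 21/50 + 29/50 + 1 = 73/25 = 2.92 bits/symbol.

2.92 bits/symbol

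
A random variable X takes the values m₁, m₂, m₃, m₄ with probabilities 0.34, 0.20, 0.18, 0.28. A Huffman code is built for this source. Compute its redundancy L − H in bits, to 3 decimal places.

0.047 bits

Entropy H = −Σ p log₂ p ≈ 1.9531 bits.
Huffman merges: 9/50+1/5→19/50; 7/25+17/50→31/50; 19/50+31/50→1. L = 2 ≈ 2.0000.
L − H = 2.0000 − 1.9531 = 0.047 bits.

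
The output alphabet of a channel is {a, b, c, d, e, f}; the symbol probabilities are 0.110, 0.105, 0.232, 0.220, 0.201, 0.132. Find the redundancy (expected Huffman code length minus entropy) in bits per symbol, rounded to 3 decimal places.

0.036 bits

Entropy H = −Σ p log₂ p ≈ 2.5122 bits.
Huffman merges: 21/200+11/100→43/200; 33/250+201/1000→333/1000; 43/200+11/50→87/200; 29/125+333/1000→113/200; 87/200+113/200→1. L = 637/250 ≈ 2.5480.
L − H = 2.5480 − 2.5122 = 0.036 bits.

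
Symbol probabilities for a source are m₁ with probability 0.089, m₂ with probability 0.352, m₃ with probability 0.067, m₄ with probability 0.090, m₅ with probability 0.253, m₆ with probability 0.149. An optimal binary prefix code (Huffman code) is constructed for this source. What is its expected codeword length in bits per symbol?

Repeatedly combine the two least-probable nodes; the expected code length is the sum of the merged weights.
merge 67/1000 + 89/1000 → 39/250
merge 9/100 + 149/1000 → 239/1000
merge 39/250 + 239/1000 → 79/200
merge 253/1000 + 44/125 → 121/200
merge 79/200 + 121/200 → 1
L = 39/250 + 239/1000 + 79/200 + 121/200 + 1 = 479/200 = 2.395 bits/symbol.

2.395 bits/symbol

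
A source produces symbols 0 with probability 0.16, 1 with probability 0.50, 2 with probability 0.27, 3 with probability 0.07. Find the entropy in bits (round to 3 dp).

H = −Σ pᵢ log₂ pᵢ.
−0.16·log₂(0.16) = 0.4230
−0.50·log₂(0.50) = 0.5000
−0.27·log₂(0.27) = 0.5100
−0.07·log₂(0.07) = 0.2686
Sum ≈ 1.7016 → 1.702 bits.

1.702 bits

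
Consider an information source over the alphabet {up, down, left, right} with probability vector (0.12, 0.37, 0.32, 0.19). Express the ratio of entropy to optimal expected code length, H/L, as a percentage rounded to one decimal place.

Entropy H = −Σ p log₂ p ≈ 1.8791 bits.
Huffman merges: 3/25+19/100→31/100; 31/100+8/25→63/100; 37/100+63/100→1. L = 97/50 ≈ 1.9400.
Efficiency = H/L = 1.8791/1.9400 = 96.9%.

96.9%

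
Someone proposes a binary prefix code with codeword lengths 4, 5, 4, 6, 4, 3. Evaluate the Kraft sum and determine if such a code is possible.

0.359375; yes

With common denominator 2^6 = 64: Σ 2^(−ℓᵢ) = 4/64 + 2/64 + 4/64 + 1/64 + 4/64 + 8/64 = 23/64 = 0.359375.
Kraft's inequality requires Σ ≤ 1; here Σ = 0.359375 ≤ 1, so such a prefix code exists.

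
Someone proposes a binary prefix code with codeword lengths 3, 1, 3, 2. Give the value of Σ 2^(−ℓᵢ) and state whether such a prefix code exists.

With common denominator 2^3 = 8: Σ 2^(−ℓᵢ) = 1/8 + 4/8 + 1/8 + 2/8 = 8/8 = 1.
Kraft's inequality requires Σ ≤ 1; here Σ = 1 ≤ 1, so such a prefix code exists.

1; yes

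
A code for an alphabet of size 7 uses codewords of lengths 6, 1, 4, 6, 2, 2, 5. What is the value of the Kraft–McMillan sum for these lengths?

With common denominator 2^6 = 64: Σ 2^(−ℓᵢ) = 1/64 + 32/64 + 4/64 + 1/64 + 16/64 + 16/64 + 2/64 = 72/64 = 1.125.

1.125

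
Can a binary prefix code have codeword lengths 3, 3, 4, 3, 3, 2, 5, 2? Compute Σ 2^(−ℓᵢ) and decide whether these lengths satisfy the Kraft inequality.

1.09375; no

With common denominator 2^5 = 32: Σ 2^(−ℓᵢ) = 4/32 + 4/32 + 2/32 + 4/32 + 4/32 + 8/32 + 1/32 + 8/32 = 35/32 = 1.09375.
Kraft's inequality requires Σ ≤ 1; here Σ = 1.09375 > 1, so no such prefix code exists.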